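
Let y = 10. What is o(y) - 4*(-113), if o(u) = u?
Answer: 462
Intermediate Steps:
o(y) - 4*(-113) = 10 - 4*(-113) = 10 + 452 = 462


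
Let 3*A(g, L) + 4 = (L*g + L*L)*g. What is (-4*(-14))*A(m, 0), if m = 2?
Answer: -224/3 ≈ -74.667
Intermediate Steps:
A(g, L) = -4/3 + g*(L² + L*g)/3 (A(g, L) = -4/3 + ((L*g + L*L)*g)/3 = -4/3 + ((L*g + L²)*g)/3 = -4/3 + ((L² + L*g)*g)/3 = -4/3 + (g*(L² + L*g))/3 = -4/3 + g*(L² + L*g)/3)
(-4*(-14))*A(m, 0) = (-4*(-14))*(-4/3 + (⅓)*0*2² + (⅓)*2*0²) = 56*(-4/3 + (⅓)*0*4 + (⅓)*2*0) = 56*(-4/3 + 0 + 0) = 56*(-4/3) = -224/3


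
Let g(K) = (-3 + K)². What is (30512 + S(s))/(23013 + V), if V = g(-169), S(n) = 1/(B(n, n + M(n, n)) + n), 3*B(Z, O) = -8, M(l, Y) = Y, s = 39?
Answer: 3325811/5733073 ≈ 0.58011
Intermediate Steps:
B(Z, O) = -8/3 (B(Z, O) = (⅓)*(-8) = -8/3)
S(n) = 1/(-8/3 + n)
V = 29584 (V = (-3 - 169)² = (-172)² = 29584)
(30512 + S(s))/(23013 + V) = (30512 + 3/(-8 + 3*39))/(23013 + 29584) = (30512 + 3/(-8 + 117))/52597 = (30512 + 3/109)*(1/52597) = (3325811/109)*(1/52597) = 3325811/5733073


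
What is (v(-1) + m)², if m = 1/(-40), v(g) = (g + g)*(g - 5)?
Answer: 229441/1600 ≈ 143.40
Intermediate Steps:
v(g) = 2*g*(-5 + g) (v(g) = (2*g)*(-5 + g) = 2*g*(-5 + g))
m = -1/40 ≈ -0.025000
(v(-1) + m)² = (2*(-1)*(-5 - 1) - 1/40)² = (2*(-1)*(-6) - 1/40)² = (12 - 1/40)² = (479/40)² = 229441/1600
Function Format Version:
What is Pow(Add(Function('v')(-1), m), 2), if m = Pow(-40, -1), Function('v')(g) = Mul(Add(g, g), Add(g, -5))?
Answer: Rational(229441, 1600) ≈ 143.40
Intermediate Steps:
Function('v')(g) = Mul(2, g, Add(-5, g)) (Function('v')(g) = Mul(Mul(2, g), Add(-5, g)) = Mul(2, g, Add(-5, g)))
m = Rational(-1, 40) ≈ -0.025000
Pow(Add(Function('v')(-1), m), 2) = Pow(Add(Mul(2, -1, Add(-5, -1)), Rational(-1, 40)), 2) = Pow(Add(Mul(2, -1, -6), Rational(-1, 40)), 2) = Pow(Add(12, Rational(-1, 40)), 2) = Pow(Rational(479, 40), 2) = Rational(229441, 1600)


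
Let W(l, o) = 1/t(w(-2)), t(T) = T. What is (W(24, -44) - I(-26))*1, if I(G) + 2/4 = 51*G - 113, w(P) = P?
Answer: 1439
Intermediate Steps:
I(G) = -227/2 + 51*G (I(G) = -½ + (51*G - 113) = -½ + (-113 + 51*G) = -227/2 + 51*G)
W(l, o) = -½ (W(l, o) = 1/(-2) = -½)
(W(24, -44) - I(-26))*1 = (-½ - (-227/2 + 51*(-26)))*1 = (-½ - (-227/2 - 1326))*1 = (-½ - 1*(-2879/2))*1 = (-½ + 2879/2)*1 = 1439*1 = 1439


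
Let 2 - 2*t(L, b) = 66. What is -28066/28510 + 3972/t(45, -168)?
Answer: -14267479/114040 ≈ -125.11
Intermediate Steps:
t(L, b) = -32 (t(L, b) = 1 - 1/2*66 = 1 - 33 = -32)
-28066/28510 + 3972/t(45, -168) = -28066/28510 + 3972/(-32) = -28066*1/28510 + 3972*(-1/32) = -14033/14255 - 993/8 = -14267479/114040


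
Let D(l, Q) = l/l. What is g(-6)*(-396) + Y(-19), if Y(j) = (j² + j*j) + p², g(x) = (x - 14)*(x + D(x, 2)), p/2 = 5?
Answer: -38778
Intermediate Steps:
p = 10 (p = 2*5 = 10)
D(l, Q) = 1
g(x) = (1 + x)*(-14 + x) (g(x) = (x - 14)*(x + 1) = (-14 + x)*(1 + x) = (1 + x)*(-14 + x))
Y(j) = 100 + 2*j² (Y(j) = (j² + j*j) + 10² = (j² + j²) + 100 = 2*j² + 100 = 100 + 2*j²)
g(-6)*(-396) + Y(-19) = (-14 + (-6)² - 13*(-6))*(-396) + (100 + 2*(-19)²) = (-14 + 36 + 78)*(-396) + (100 + 2*361) = 100*(-396) + (100 + 722) = -39600 + 822 = -38778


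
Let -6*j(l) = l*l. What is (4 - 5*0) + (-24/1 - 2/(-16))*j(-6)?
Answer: 589/4 ≈ 147.25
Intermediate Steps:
j(l) = -l**2/6 (j(l) = -l*l/6 = -l**2/6)
(4 - 5*0) + (-24/1 - 2/(-16))*j(-6) = (4 - 5*0) + (-24/1 - 2/(-16))*(-1/6*(-6)**2) = (4 + 0) + (-24*1 - 2*(-1/16))*(-1/6*36) = 4 + (-24 + 1/8)*(-6) = 4 - 191/8*(-6) = 4 + 573/4 = 589/4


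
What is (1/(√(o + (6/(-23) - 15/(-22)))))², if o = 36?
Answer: 506/18429 ≈ 0.027457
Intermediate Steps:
(1/(√(o + (6/(-23) - 15/(-22)))))² = (1/(√(36 + (6/(-23) - 15/(-22)))))² = (1/(√(36 + (6*(-1/23) - 15*(-1/22)))))² = (1/(√(36 + (-6/23 + 15/22))))² = (1/(√(36 + 213/506)))² = (1/(√(18429/506)))² = (1/(√9325074/506))² = (√9325074/18429)² = 506/18429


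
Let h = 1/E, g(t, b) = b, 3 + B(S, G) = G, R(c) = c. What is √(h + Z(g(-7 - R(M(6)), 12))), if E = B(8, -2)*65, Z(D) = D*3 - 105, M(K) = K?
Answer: I*√291538/65 ≈ 8.3068*I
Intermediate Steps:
B(S, G) = -3 + G
Z(D) = -105 + 3*D (Z(D) = 3*D - 105 = -105 + 3*D)
E = -325 (E = (-3 - 2)*65 = -5*65 = -325)
h = -1/325 (h = 1/(-325) = -1/325 ≈ -0.0030769)
√(h + Z(g(-7 - R(M(6)), 12))) = √(-1/325 + (-105 + 3*12)) = √(-1/325 + (-105 + 36)) = √(-1/325 - 69) = √(-22426/325) = I*√291538/65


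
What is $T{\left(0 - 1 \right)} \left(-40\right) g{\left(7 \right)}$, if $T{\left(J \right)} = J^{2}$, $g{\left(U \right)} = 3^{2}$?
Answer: $-360$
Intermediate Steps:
$g{\left(U \right)} = 9$
$T{\left(0 - 1 \right)} \left(-40\right) g{\left(7 \right)} = \left(0 - 1\right)^{2} \left(-40\right) 9 = \left(-1\right)^{2} \left(-40\right) 9 = 1 \left(-40\right) 9 = \left(-40\right) 9 = -360$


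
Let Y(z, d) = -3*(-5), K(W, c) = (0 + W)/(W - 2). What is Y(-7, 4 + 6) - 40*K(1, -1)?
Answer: 55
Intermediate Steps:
K(W, c) = W/(-2 + W)
Y(z, d) = 15
Y(-7, 4 + 6) - 40*K(1, -1) = 15 - 40/(-2 + 1) = 15 - 40/(-1) = 15 - 40*(-1) = 15 + 40 = 55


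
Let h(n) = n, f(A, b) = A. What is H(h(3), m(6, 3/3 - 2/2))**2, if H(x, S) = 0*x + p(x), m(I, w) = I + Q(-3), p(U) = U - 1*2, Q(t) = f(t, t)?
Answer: 1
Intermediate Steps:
Q(t) = t
p(U) = -2 + U (p(U) = U - 2 = -2 + U)
m(I, w) = -3 + I (m(I, w) = I - 3 = -3 + I)
H(x, S) = -2 + x (H(x, S) = 0*x + (-2 + x) = 0 + (-2 + x) = -2 + x)
H(h(3), m(6, 3/3 - 2/2))**2 = (-2 + 3)**2 = 1**2 = 1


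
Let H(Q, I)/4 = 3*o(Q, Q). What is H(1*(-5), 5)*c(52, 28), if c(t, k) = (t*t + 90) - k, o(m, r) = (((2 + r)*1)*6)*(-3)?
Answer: 1792368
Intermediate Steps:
o(m, r) = -36 - 18*r (o(m, r) = ((2 + r)*6)*(-3) = (12 + 6*r)*(-3) = -36 - 18*r)
H(Q, I) = -432 - 216*Q (H(Q, I) = 4*(3*(-36 - 18*Q)) = 4*(-108 - 54*Q) = -432 - 216*Q)
c(t, k) = 90 + t**2 - k (c(t, k) = (t**2 + 90) - k = (90 + t**2) - k = 90 + t**2 - k)
H(1*(-5), 5)*c(52, 28) = (-432 - 216*(-5))*(90 + 52**2 - 1*28) = (-432 - 216*(-5))*(90 + 2704 - 28) = (-432 + 1080)*2766 = 648*2766 = 1792368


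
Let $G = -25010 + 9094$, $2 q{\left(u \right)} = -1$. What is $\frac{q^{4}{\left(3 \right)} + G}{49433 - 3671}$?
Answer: $- \frac{84885}{244064} \approx -0.3478$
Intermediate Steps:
$q{\left(u \right)} = - \frac{1}{2}$ ($q{\left(u \right)} = \frac{1}{2} \left(-1\right) = - \frac{1}{2}$)
$G = -15916$
$\frac{q^{4}{\left(3 \right)} + G}{49433 - 3671} = \frac{\left(- \frac{1}{2}\right)^{4} - 15916}{49433 - 3671} = \frac{\frac{1}{16} - 15916}{45762} = \left(- \frac{254655}{16}\right) \frac{1}{45762} = - \frac{84885}{244064}$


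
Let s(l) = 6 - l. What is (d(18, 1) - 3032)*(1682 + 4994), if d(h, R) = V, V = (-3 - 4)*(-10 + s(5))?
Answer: -19821044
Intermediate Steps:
V = 63 (V = (-3 - 4)*(-10 + (6 - 1*5)) = -7*(-10 + (6 - 5)) = -7*(-10 + 1) = -7*(-9) = 63)
d(h, R) = 63
(d(18, 1) - 3032)*(1682 + 4994) = (63 - 3032)*(1682 + 4994) = -2969*6676 = -19821044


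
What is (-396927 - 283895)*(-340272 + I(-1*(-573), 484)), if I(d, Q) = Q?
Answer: 231335145736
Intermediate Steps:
(-396927 - 283895)*(-340272 + I(-1*(-573), 484)) = (-396927 - 283895)*(-340272 + 484) = -680822*(-339788) = 231335145736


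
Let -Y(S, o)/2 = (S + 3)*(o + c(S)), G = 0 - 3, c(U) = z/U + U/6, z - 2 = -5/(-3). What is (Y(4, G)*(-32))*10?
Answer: -19040/3 ≈ -6346.7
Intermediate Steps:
z = 11/3 (z = 2 - 5/(-3) = 2 - 5*(-⅓) = 2 + 5/3 = 11/3 ≈ 3.6667)
c(U) = U/6 + 11/(3*U) (c(U) = 11/(3*U) + U/6 = U/6 + 11/(3*U))
G = -3
Y(S, o) = -2*(3 + S)*(o + (22 + S²)/(6*S)) (Y(S, o) = -2*(S + 3)*(o + (22 + S²)/(6*S)) = -2*(3 + S)*(o + (22 + S²)/(6*S)))
(Y(4, G)*(-32))*10 = ((-22/3 - 1*4 - 22/4 - 6*(-3) - ⅓*4² - 2*4*(-3))*(-32))*10 = ((-22/3 - 4 - 22*¼ + 18 - ⅓*16 + 24)*(-32))*10 = ((-22/3 - 4 - 11/2 + 18 - 16/3 + 24)*(-32))*10 = ((119/6)*(-32))*10 = -1904/3*10 = -19040/3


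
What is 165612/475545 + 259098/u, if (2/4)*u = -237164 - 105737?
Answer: -1605952931/54354952015 ≈ -0.029546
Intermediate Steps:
u = -685802 (u = 2*(-237164 - 105737) = 2*(-342901) = -685802)
165612/475545 + 259098/u = 165612/475545 + 259098/(-685802) = 165612*(1/475545) + 259098*(-1/685802) = 55204/158515 - 129549/342901 = -1605952931/54354952015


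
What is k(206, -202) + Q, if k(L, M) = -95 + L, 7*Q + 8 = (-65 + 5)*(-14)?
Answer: 1609/7 ≈ 229.86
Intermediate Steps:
Q = 832/7 (Q = -8/7 + ((-65 + 5)*(-14))/7 = -8/7 + (-60*(-14))/7 = -8/7 + (1/7)*840 = -8/7 + 120 = 832/7 ≈ 118.86)
k(206, -202) + Q = (-95 + 206) + 832/7 = 111 + 832/7 = 1609/7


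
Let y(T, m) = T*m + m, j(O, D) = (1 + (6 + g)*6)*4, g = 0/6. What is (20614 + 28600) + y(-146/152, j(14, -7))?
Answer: 935177/19 ≈ 49220.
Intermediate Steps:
g = 0 (g = 0*(⅙) = 0)
j(O, D) = 148 (j(O, D) = (1 + (6 + 0)*6)*4 = (1 + 6*6)*4 = (1 + 36)*4 = 37*4 = 148)
y(T, m) = m + T*m
(20614 + 28600) + y(-146/152, j(14, -7)) = (20614 + 28600) + 148*(1 - 146/152) = 49214 + 148*(1 - 146*1/152) = 49214 + 148*(1 - 73/76) = 49214 + 148*(3/76) = 49214 + 111/19 = 935177/19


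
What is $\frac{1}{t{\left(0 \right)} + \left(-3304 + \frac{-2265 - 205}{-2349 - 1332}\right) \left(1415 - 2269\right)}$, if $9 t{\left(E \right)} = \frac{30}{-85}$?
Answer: $\frac{62577}{176532402518} \approx 3.5448 \cdot 10^{-7}$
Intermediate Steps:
$t{\left(E \right)} = - \frac{2}{51}$ ($t{\left(E \right)} = \frac{30 \frac{1}{-85}}{9} = \frac{30 \left(- \frac{1}{85}\right)}{9} = \frac{1}{9} \left(- \frac{6}{17}\right) = - \frac{2}{51}$)
$\frac{1}{t{\left(0 \right)} + \left(-3304 + \frac{-2265 - 205}{-2349 - 1332}\right) \left(1415 - 2269\right)} = \frac{1}{- \frac{2}{51} + \left(-3304 + \frac{-2265 - 205}{-2349 - 1332}\right) \left(1415 - 2269\right)} = \frac{1}{- \frac{2}{51} + \left(-3304 - \frac{2470}{-3681}\right) \left(-854\right)} = \frac{1}{- \frac{2}{51} + \left(-3304 - - \frac{2470}{3681}\right) \left(-854\right)} = \frac{1}{- \frac{2}{51} + \left(-3304 + \frac{2470}{3681}\right) \left(-854\right)} = \frac{1}{- \frac{2}{51} - - \frac{10384259116}{3681}} = \frac{1}{- \frac{2}{51} + \frac{10384259116}{3681}} = \frac{1}{\frac{176532402518}{62577}} = \frac{62577}{176532402518}$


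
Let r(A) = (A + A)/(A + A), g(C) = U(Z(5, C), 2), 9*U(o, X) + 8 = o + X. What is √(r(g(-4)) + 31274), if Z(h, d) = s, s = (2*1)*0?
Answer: 15*√139 ≈ 176.85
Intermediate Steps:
s = 0 (s = 2*0 = 0)
Z(h, d) = 0
U(o, X) = -8/9 + X/9 + o/9 (U(o, X) = -8/9 + (o + X)/9 = -8/9 + (X + o)/9 = -8/9 + (X/9 + o/9) = -8/9 + X/9 + o/9)
g(C) = -⅔ (g(C) = -8/9 + (⅑)*2 + (⅑)*0 = -8/9 + 2/9 + 0 = -⅔)
r(A) = 1 (r(A) = (2*A)/((2*A)) = (2*A)*(1/(2*A)) = 1)
√(r(g(-4)) + 31274) = √(1 + 31274) = √31275 = 15*√139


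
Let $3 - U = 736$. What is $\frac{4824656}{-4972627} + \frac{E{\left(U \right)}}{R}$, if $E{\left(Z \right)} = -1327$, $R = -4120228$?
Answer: $- \frac{19872084065539}{20488356998956} \approx -0.96992$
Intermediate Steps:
$U = -733$ ($U = 3 - 736 = -733$)
$\frac{4824656}{-4972627} + \frac{E{\left(U \right)}}{R} = \frac{4824656}{-4972627} - \frac{1327}{-4120228} = 4824656 \left(- \frac{1}{4972627}\right) - - \frac{1327}{4120228} = - \frac{4824656}{4972627} + \frac{1327}{4120228} = - \frac{19872084065539}{20488356998956}$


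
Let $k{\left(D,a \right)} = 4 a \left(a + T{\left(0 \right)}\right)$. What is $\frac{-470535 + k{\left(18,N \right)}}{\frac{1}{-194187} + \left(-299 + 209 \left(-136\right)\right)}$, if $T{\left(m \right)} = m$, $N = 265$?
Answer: $\frac{36824651745}{5577633202} \approx 6.6022$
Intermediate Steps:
$k{\left(D,a \right)} = 4 a^{2}$ ($k{\left(D,a \right)} = 4 a \left(a + 0\right) = 4 a a = 4 a^{2}$)
$\frac{-470535 + k{\left(18,N \right)}}{\frac{1}{-194187} + \left(-299 + 209 \left(-136\right)\right)} = \frac{-470535 + 4 \cdot 265^{2}}{\frac{1}{-194187} + \left(-299 + 209 \left(-136\right)\right)} = \frac{-470535 + 4 \cdot 70225}{- \frac{1}{194187} - 28723} = \frac{-470535 + 280900}{- \frac{1}{194187} - 28723} = - \frac{189635}{- \frac{5577633202}{194187}} = \left(-189635\right) \left(- \frac{194187}{5577633202}\right) = \frac{36824651745}{5577633202}$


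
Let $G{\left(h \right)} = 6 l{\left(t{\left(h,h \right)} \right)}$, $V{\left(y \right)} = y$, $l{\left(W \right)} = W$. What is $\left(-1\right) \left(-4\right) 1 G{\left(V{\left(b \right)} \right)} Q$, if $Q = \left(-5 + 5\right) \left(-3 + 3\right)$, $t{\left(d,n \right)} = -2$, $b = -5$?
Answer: $0$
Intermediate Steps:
$Q = 0$ ($Q = 0 \cdot 0 = 0$)
$G{\left(h \right)} = -12$ ($G{\left(h \right)} = 6 \left(-2\right) = -12$)
$\left(-1\right) \left(-4\right) 1 G{\left(V{\left(b \right)} \right)} Q = \left(-1\right) \left(-4\right) 1 \left(-12\right) 0 = 4 \left(\left(-12\right) 0\right) = 4 \cdot 0 = 0$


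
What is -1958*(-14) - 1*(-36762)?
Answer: 64174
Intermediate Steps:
-1958*(-14) - 1*(-36762) = 27412 + 36762 = 64174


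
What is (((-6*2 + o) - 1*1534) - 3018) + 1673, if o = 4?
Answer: -2887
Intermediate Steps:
(((-6*2 + o) - 1*1534) - 3018) + 1673 = (((-6*2 + 4) - 1*1534) - 3018) + 1673 = (((-12 + 4) - 1534) - 3018) + 1673 = ((-8 - 1534) - 3018) + 1673 = (-1542 - 3018) + 1673 = -4560 + 1673 = -2887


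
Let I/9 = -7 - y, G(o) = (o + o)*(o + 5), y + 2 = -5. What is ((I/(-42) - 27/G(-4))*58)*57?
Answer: 44631/4 ≈ 11158.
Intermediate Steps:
y = -7 (y = -2 - 5 = -7)
G(o) = 2*o*(5 + o) (G(o) = (2*o)*(5 + o) = 2*o*(5 + o))
I = 0 (I = 9*(-7 - 1*(-7)) = 9*(-7 + 7) = 9*0 = 0)
((I/(-42) - 27/G(-4))*58)*57 = ((0/(-42) - 27*(-1/(8*(5 - 4))))*58)*57 = ((0*(-1/42) - 27/(2*(-4)*1))*58)*57 = ((0 - 27/(-8))*58)*57 = ((0 - 27*(-⅛))*58)*57 = ((0 + 27/8)*58)*57 = ((27/8)*58)*57 = (783/4)*57 = 44631/4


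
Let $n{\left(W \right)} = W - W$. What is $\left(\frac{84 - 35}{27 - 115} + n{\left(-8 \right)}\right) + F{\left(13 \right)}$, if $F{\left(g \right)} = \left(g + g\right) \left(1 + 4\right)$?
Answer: $\frac{11391}{88} \approx 129.44$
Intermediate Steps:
$n{\left(W \right)} = 0$
$F{\left(g \right)} = 10 g$ ($F{\left(g \right)} = 2 g 5 = 10 g$)
$\left(\frac{84 - 35}{27 - 115} + n{\left(-8 \right)}\right) + F{\left(13 \right)} = \left(\frac{84 - 35}{27 - 115} + 0\right) + 10 \cdot 13 = \left(\frac{49}{-88} + 0\right) + 130 = \left(49 \left(- \frac{1}{88}\right) + 0\right) + 130 = \left(- \frac{49}{88} + 0\right) + 130 = - \frac{49}{88} + 130 = \frac{11391}{88}$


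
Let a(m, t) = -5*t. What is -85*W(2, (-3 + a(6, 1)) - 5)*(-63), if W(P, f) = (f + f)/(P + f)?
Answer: 139230/11 ≈ 12657.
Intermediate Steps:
W(P, f) = 2*f/(P + f) (W(P, f) = (2*f)/(P + f) = 2*f/(P + f))
-85*W(2, (-3 + a(6, 1)) - 5)*(-63) = -170*((-3 - 5*1) - 5)/(2 + ((-3 - 5*1) - 5))*(-63) = -170*((-3 - 5) - 5)/(2 + ((-3 - 5) - 5))*(-63) = -170*(-8 - 5)/(2 + (-8 - 5))*(-63) = -170*(-13)/(2 - 13)*(-63) = -170*(-13)/(-11)*(-63) = -170*(-13)*(-1)/11*(-63) = -85*26/11*(-63) = -2210/11*(-63) = 139230/11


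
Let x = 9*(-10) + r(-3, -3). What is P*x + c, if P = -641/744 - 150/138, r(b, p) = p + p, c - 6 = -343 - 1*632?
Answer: -557525/713 ≈ -781.94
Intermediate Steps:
c = -969 (c = 6 + (-343 - 1*632) = 6 + (-343 - 632) = 6 - 975 = -969)
r(b, p) = 2*p
P = -33343/17112 (P = -641*1/744 - 150*1/138 = -641/744 - 25/23 = -33343/17112 ≈ -1.9485)
x = -96 (x = 9*(-10) + 2*(-3) = -90 - 6 = -96)
P*x + c = -33343/17112*(-96) - 969 = 133372/713 - 969 = -557525/713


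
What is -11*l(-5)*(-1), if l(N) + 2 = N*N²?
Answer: -1397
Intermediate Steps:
l(N) = -2 + N³ (l(N) = -2 + N*N² = -2 + N³)
-11*l(-5)*(-1) = -11*(-2 + (-5)³)*(-1) = -11*(-2 - 125)*(-1) = -11*(-127)*(-1) = 1397*(-1) = -1397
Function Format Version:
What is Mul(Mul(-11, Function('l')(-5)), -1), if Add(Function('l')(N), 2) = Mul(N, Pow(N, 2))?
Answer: -1397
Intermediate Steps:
Function('l')(N) = Add(-2, Pow(N, 3)) (Function('l')(N) = Add(-2, Mul(N, Pow(N, 2))) = Add(-2, Pow(N, 3)))
Mul(Mul(-11, Function('l')(-5)), -1) = Mul(Mul(-11, Add(-2, Pow(-5, 3))), -1) = Mul(Mul(-11, Add(-2, -125)), -1) = Mul(Mul(-11, -127), -1) = Mul(1397, -1) = -1397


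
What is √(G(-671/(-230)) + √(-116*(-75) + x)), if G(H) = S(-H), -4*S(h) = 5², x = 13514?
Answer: √(-25 + 4*√22214)/2 ≈ 11.950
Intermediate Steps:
S(h) = -25/4 (S(h) = -¼*5² = -¼*25 = -25/4)
G(H) = -25/4
√(G(-671/(-230)) + √(-116*(-75) + x)) = √(-25/4 + √(-116*(-75) + 13514)) = √(-25/4 + √(8700 + 13514)) = √(-25/4 + √22214)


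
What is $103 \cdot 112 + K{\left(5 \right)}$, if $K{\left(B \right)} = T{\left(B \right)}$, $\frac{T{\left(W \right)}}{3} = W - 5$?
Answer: $11536$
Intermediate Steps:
$T{\left(W \right)} = -15 + 3 W$ ($T{\left(W \right)} = 3 \left(W - 5\right) = 3 \left(-5 + W\right) = -15 + 3 W$)
$K{\left(B \right)} = -15 + 3 B$
$103 \cdot 112 + K{\left(5 \right)} = 103 \cdot 112 + \left(-15 + 3 \cdot 5\right) = 11536 + \left(-15 + 15\right) = 11536 + 0 = 11536$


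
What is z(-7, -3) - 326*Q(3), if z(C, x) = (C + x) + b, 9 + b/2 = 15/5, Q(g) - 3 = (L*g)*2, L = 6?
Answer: -12736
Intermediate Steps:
Q(g) = 3 + 12*g (Q(g) = 3 + (6*g)*2 = 3 + 12*g)
b = -12 (b = -18 + 2*(15/5) = -18 + 2*(15*(1/5)) = -18 + 2*3 = -18 + 6 = -12)
z(C, x) = -12 + C + x (z(C, x) = (C + x) - 12 = -12 + C + x)
z(-7, -3) - 326*Q(3) = (-12 - 7 - 3) - 326*(3 + 12*3) = -22 - 326*(3 + 36) = -22 - 326*39 = -22 - 12714 = -12736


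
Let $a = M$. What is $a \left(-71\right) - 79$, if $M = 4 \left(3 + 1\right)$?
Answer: $-1215$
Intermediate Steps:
$M = 16$ ($M = 4 \cdot 4 = 16$)
$a = 16$
$a \left(-71\right) - 79 = 16 \left(-71\right) - 79 = -1136 - 79 = -1215$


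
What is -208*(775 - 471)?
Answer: -63232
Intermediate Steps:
-208*(775 - 471) = -208*304 = -63232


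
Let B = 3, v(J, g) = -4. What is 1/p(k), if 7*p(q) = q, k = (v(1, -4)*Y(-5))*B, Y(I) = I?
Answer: 7/60 ≈ 0.11667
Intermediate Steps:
k = 60 (k = -4*(-5)*3 = 20*3 = 60)
p(q) = q/7
1/p(k) = 1/((⅐)*60) = 1/(60/7) = 7/60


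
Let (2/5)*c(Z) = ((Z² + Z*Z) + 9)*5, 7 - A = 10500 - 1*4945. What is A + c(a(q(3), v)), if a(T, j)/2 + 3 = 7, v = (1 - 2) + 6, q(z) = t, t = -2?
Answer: -7671/2 ≈ -3835.5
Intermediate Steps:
q(z) = -2
v = 5 (v = -1 + 6 = 5)
a(T, j) = 8 (a(T, j) = -6 + 2*7 = -6 + 14 = 8)
A = -5548 (A = 7 - (10500 - 1*4945) = 7 - (10500 - 4945) = 7 - 1*5555 = 7 - 5555 = -5548)
c(Z) = 225/2 + 25*Z² (c(Z) = 5*(((Z² + Z*Z) + 9)*5)/2 = 5*(((Z² + Z²) + 9)*5)/2 = 5*((2*Z² + 9)*5)/2 = 5*((9 + 2*Z²)*5)/2 = 5*(45 + 10*Z²)/2 = 225/2 + 25*Z²)
A + c(a(q(3), v)) = -5548 + (225/2 + 25*8²) = -5548 + (225/2 + 25*64) = -5548 + (225/2 + 1600) = -5548 + 3425/2 = -7671/2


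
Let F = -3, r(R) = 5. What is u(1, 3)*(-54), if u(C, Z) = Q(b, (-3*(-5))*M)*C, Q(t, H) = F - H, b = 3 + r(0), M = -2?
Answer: -1458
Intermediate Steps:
b = 8 (b = 3 + 5 = 8)
Q(t, H) = -3 - H
u(C, Z) = 27*C (u(C, Z) = (-3 - (-3*(-5))*(-2))*C = (-3 - 15*(-2))*C = (-3 - 1*(-30))*C = (-3 + 30)*C = 27*C)
u(1, 3)*(-54) = (27*1)*(-54) = 27*(-54) = -1458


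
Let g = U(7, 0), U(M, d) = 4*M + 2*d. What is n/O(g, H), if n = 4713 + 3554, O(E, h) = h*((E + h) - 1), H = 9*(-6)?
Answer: 8267/1458 ≈ 5.6701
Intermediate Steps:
H = -54
U(M, d) = 2*d + 4*M
g = 28 (g = 2*0 + 4*7 = 0 + 28 = 28)
O(E, h) = h*(-1 + E + h)
n = 8267
n/O(g, H) = 8267/((-54*(-1 + 28 - 54))) = 8267/((-54*(-27))) = 8267/1458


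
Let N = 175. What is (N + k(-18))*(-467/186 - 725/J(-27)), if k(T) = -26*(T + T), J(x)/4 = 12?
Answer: -9706807/496 ≈ -19570.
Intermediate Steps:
J(x) = 48 (J(x) = 4*12 = 48)
k(T) = -52*T
(N + k(-18))*(-467/186 - 725/J(-27)) = (175 - 52*(-18))*(-467/186 - 725/48) = (175 + 936)*(-467*1/186 - 725*1/48) = 1111*(-467/186 - 725/48) = 1111*(-8737/496) = -9706807/496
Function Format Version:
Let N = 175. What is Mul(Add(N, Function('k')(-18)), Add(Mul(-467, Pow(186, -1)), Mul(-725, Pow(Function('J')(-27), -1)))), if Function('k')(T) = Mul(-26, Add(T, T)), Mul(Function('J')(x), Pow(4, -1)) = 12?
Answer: Rational(-9706807, 496) ≈ -19570.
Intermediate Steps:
Function('J')(x) = 48 (Function('J')(x) = Mul(4, 12) = 48)
Function('k')(T) = Mul(-52, T) (Function('k')(T) = Mul(-26, Mul(2, T)) = Mul(-52, T))
Mul(Add(N, Function('k')(-18)), Add(Mul(-467, Pow(186, -1)), Mul(-725, Pow(Function('J')(-27), -1)))) = Mul(Add(175, Mul(-52, -18)), Add(Mul(-467, Pow(186, -1)), Mul(-725, Pow(48, -1)))) = Mul(Add(175, 936), Add(Mul(-467, Rational(1, 186)), Mul(-725, Rational(1, 48)))) = Mul(1111, Add(Rational(-467, 186), Rational(-725, 48))) = Mul(1111, Rational(-8737, 496)) = Rational(-9706807, 496)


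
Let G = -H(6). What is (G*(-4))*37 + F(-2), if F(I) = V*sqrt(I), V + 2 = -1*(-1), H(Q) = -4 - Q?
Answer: -1480 - I*sqrt(2) ≈ -1480.0 - 1.4142*I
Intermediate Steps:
V = -1 (V = -2 - 1*(-1) = -2 + 1 = -1)
G = 10 (G = -(-4 - 1*6) = -(-4 - 6) = -1*(-10) = 10)
F(I) = -sqrt(I)
(G*(-4))*37 + F(-2) = (10*(-4))*37 - sqrt(-2) = -40*37 - I*sqrt(2) = -1480 - I*sqrt(2)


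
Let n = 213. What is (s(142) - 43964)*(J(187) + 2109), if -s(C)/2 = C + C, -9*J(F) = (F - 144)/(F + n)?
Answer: -9391745609/100 ≈ -9.3917e+7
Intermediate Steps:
J(F) = -(-144 + F)/(9*(213 + F)) (J(F) = -(F - 144)/(9*(F + 213)) = -(-144 + F)/(9*(213 + F)))
s(C) = -4*C (s(C) = -2*(C + C) = -4*C)
(s(142) - 43964)*(J(187) + 2109) = (-4*142 - 43964)*((144 - 1*187)/(9*(213 + 187)) + 2109) = (-568 - 43964)*((1/9)*(144 - 187)/400 + 2109) = -44532*((1/9)*(1/400)*(-43) + 2109) = -44532*(-43/3600 + 2109) = -44532*7592357/3600 = -9391745609/100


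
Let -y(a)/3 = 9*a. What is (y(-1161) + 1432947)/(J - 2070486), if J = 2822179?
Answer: 1464294/751693 ≈ 1.9480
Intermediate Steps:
y(a) = -27*a
(y(-1161) + 1432947)/(J - 2070486) = (-27*(-1161) + 1432947)/(2822179 - 2070486) = (31347 + 1432947)/751693 = 1464294*(1/751693) = 1464294/751693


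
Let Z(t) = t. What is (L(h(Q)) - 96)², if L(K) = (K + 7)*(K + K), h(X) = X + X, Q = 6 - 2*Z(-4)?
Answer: 3474496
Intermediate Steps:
Q = 14 (Q = 6 - 2*(-4) = 6 + 8 = 14)
h(X) = 2*X
L(K) = 2*K*(7 + K) (L(K) = (7 + K)*(2*K) = 2*K*(7 + K))
(L(h(Q)) - 96)² = (2*(2*14)*(7 + 2*14) - 96)² = (2*28*(7 + 28) - 96)² = (2*28*35 - 96)² = (1960 - 96)² = 1864² = 3474496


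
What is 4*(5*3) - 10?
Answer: 50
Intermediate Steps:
4*(5*3) - 10 = 4*15 - 10 = 60 - 10 = 50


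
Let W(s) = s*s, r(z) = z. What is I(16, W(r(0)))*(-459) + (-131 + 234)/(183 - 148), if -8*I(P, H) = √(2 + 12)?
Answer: 103/35 + 459*√14/8 ≈ 217.62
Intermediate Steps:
W(s) = s²
I(P, H) = -√14/8 (I(P, H) = -√(2 + 12)/8 = -√14/8)
I(16, W(r(0)))*(-459) + (-131 + 234)/(183 - 148) = -√14/8*(-459) + (-131 + 234)/(183 - 148) = 459*√14/8 + 103/35 = 103/35 + 459*√14/8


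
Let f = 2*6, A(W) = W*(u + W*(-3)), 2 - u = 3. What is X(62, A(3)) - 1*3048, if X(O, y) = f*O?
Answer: -2304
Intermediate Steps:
u = -1 (u = 2 - 1*3 = 2 - 3 = -1)
A(W) = W*(-1 - 3*W) (A(W) = W*(-1 + W*(-3)) = W*(-1 - 3*W))
f = 12
X(O, y) = 12*O
X(62, A(3)) - 1*3048 = 12*62 - 1*3048 = 744 - 3048 = -2304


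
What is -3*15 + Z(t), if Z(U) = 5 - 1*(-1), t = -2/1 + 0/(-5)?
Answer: -39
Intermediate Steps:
t = -2 (t = -2*1 + 0*(-1/5) = -2 + 0 = -2)
Z(U) = 6 (Z(U) = 5 + 1 = 6)
-3*15 + Z(t) = -3*15 + 6 = -45 + 6 = -39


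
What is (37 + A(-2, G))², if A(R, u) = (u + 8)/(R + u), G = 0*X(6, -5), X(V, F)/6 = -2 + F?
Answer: 1089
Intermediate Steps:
X(V, F) = -12 + 6*F (X(V, F) = 6*(-2 + F) = -12 + 6*F)
G = 0 (G = 0*(-12 + 6*(-5)) = 0*(-12 - 30) = 0*(-42) = 0)
A(R, u) = (8 + u)/(R + u)
(37 + A(-2, G))² = (37 + (8 + 0)/(-2 + 0))² = (37 + 8/(-2))² = (37 - ½*8)² = (37 - 4)² = 33² = 1089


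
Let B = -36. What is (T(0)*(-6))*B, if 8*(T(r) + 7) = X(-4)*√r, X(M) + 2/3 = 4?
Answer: -1512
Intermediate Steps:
X(M) = 10/3 (X(M) = -⅔ + 4 = 10/3)
T(r) = -7 + 5*√r/12 (T(r) = -7 + (10*√r/3)/8 = -7 + 5*√r/12)
(T(0)*(-6))*B = ((-7 + 5*√0/12)*(-6))*(-36) = ((-7 + (5/12)*0)*(-6))*(-36) = ((-7 + 0)*(-6))*(-36) = -7*(-6)*(-36) = 42*(-36) = -1512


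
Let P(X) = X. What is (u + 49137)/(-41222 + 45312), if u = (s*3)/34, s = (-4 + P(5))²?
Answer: 1670661/139060 ≈ 12.014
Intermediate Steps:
s = 1 (s = (-4 + 5)² = 1² = 1)
u = 3/34 (u = (1*3)/34 = 3*(1/34) = 3/34 ≈ 0.088235)
(u + 49137)/(-41222 + 45312) = (3/34 + 49137)/(-41222 + 45312) = (1670661/34)/4090 = (1670661/34)*(1/4090) = 1670661/139060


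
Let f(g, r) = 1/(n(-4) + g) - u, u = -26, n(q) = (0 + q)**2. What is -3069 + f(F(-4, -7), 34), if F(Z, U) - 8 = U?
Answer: -51730/17 ≈ -3042.9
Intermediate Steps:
n(q) = q**2
F(Z, U) = 8 + U
f(g, r) = 26 + 1/(16 + g) (f(g, r) = 1/((-4)**2 + g) - 1*(-26) = 1/(16 + g) + 26 = 26 + 1/(16 + g))
-3069 + f(F(-4, -7), 34) = -3069 + (417 + 26*(8 - 7))/(16 + (8 - 7)) = -3069 + (417 + 26*1)/(16 + 1) = -3069 + (417 + 26)/17 = -3069 + (1/17)*443 = -3069 + 443/17 = -51730/17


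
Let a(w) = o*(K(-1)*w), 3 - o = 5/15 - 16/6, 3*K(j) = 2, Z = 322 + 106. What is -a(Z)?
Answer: -13696/9 ≈ -1521.8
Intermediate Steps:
Z = 428
K(j) = ⅔ (K(j) = (⅓)*2 = ⅔)
o = 16/3 (o = 3 - (5/15 - 16/6) = 3 - (5*(1/15) - 16*⅙) = 3 - (⅓ - 8/3) = 3 - 1*(-7/3) = 3 + 7/3 = 16/3 ≈ 5.3333)
a(w) = 32*w/9 (a(w) = 16*(2*w/3)/3 = 32*w/9)
-a(Z) = -32*428/9 = -1*13696/9 = -13696/9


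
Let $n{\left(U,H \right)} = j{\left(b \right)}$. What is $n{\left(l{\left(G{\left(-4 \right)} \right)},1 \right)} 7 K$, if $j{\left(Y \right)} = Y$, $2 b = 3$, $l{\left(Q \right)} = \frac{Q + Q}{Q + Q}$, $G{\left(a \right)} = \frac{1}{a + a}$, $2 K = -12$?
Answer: $-63$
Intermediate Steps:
$K = -6$ ($K = \frac{1}{2} \left(-12\right) = -6$)
$G{\left(a \right)} = \frac{1}{2 a}$
$l{\left(Q \right)} = 1$ ($l{\left(Q \right)} = \frac{2 Q}{2 Q} = 2 Q \frac{1}{2 Q} = 1$)
$b = \frac{3}{2}$ ($b = \frac{1}{2} \cdot 3 = \frac{3}{2} \approx 1.5$)
$n{\left(U,H \right)} = \frac{3}{2}$
$n{\left(l{\left(G{\left(-4 \right)} \right)},1 \right)} 7 K = \frac{3}{2} \cdot 7 \left(-6\right) = \frac{21}{2} \left(-6\right) = -63$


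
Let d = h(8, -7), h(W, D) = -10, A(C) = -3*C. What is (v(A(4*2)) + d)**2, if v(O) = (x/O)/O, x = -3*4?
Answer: 231361/2304 ≈ 100.42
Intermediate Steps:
x = -12
v(O) = -12/O**2 (v(O) = (-12/O)/O = -12/O**2)
d = -10
(v(A(4*2)) + d)**2 = (-12/(-12*2)**2 - 10)**2 = (-12/(-3*8)**2 - 10)**2 = (-12/(-24)**2 - 10)**2 = (-12*1/576 - 10)**2 = (-1/48 - 10)**2 = (-481/48)**2 = 231361/2304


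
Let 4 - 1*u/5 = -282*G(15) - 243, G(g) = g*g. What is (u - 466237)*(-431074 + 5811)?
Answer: 62833458776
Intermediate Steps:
G(g) = g²
u = 318485 (u = 20 - 5*(-282*15² - 243) = 20 - 5*(-282*225 - 243) = 20 - 5*(-63450 - 243) = 20 - 5*(-63693) = 20 + 318465 = 318485)
(u - 466237)*(-431074 + 5811) = (318485 - 466237)*(-431074 + 5811) = -147752*(-425263) = 62833458776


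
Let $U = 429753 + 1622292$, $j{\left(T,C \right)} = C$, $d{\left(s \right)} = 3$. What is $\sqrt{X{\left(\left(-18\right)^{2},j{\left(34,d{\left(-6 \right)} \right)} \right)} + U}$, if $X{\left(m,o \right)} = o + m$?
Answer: $2 \sqrt{513093} \approx 1432.6$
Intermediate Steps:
$X{\left(m,o \right)} = m + o$
$U = 2052045$
$\sqrt{X{\left(\left(-18\right)^{2},j{\left(34,d{\left(-6 \right)} \right)} \right)} + U} = \sqrt{\left(\left(-18\right)^{2} + 3\right) + 2052045} = \sqrt{\left(324 + 3\right) + 2052045} = \sqrt{327 + 2052045} = \sqrt{2052372} = 2 \sqrt{513093}$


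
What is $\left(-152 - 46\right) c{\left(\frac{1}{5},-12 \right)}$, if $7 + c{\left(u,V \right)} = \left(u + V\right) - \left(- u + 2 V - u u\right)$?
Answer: $- \frac{26928}{25} \approx -1077.1$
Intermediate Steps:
$c{\left(u,V \right)} = -7 + u^{2} - V + 2 u$ ($c{\left(u,V \right)} = -7 - \left(V - 2 u - u u\right) = -7 - \left(V - u^{2} - 2 u\right) = -7 + \left(\left(V + u\right) + \left(u + u^{2} - 2 V\right)\right) = -7 + \left(u^{2} - V + 2 u\right) = -7 + u^{2} - V + 2 u$)
$\left(-152 - 46\right) c{\left(\frac{1}{5},-12 \right)} = \left(-152 - 46\right) \left(-7 + \left(\frac{1}{5}\right)^{2} - -12 + \frac{2}{5}\right) = - 198 \left(-7 + \left(\frac{1}{5}\right)^{2} + 12 + 2 \cdot \frac{1}{5}\right) = - 198 \left(-7 + \frac{1}{25} + 12 + \frac{2}{5}\right) = \left(-198\right) \frac{136}{25} = - \frac{26928}{25}$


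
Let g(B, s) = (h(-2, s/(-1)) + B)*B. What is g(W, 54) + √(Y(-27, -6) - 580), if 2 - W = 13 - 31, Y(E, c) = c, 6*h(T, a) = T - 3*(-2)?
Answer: 1240/3 + I*√586 ≈ 413.33 + 24.207*I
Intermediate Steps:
h(T, a) = 1 + T/6 (h(T, a) = (T - 3*(-2))/6 = (T + 6)/6 = (6 + T)/6 = 1 + T/6)
W = 20 (W = 2 - (13 - 31) = 2 - 1*(-18) = 2 + 18 = 20)
g(B, s) = B*(⅔ + B) (g(B, s) = ((1 + (⅙)*(-2)) + B)*B = ((1 - ⅓) + B)*B = (⅔ + B)*B = B*(⅔ + B))
g(W, 54) + √(Y(-27, -6) - 580) = (⅓)*20*(2 + 3*20) + √(-6 - 580) = (⅓)*20*(2 + 60) + √(-586) = (⅓)*20*62 + I*√586 = 1240/3 + I*√586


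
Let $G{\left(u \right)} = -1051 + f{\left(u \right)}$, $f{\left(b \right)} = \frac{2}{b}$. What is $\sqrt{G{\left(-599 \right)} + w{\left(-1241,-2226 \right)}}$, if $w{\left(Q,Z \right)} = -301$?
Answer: $\frac{5 i \sqrt{19404006}}{599} \approx 36.77 i$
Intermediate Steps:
$G{\left(u \right)} = -1051 + \frac{2}{u}$
$\sqrt{G{\left(-599 \right)} + w{\left(-1241,-2226 \right)}} = \sqrt{\left(-1051 + \frac{2}{-599}\right) - 301} = \sqrt{\left(-1051 + 2 \left(- \frac{1}{599}\right)\right) - 301} = \sqrt{\left(-1051 - \frac{2}{599}\right) - 301} = \sqrt{- \frac{629551}{599} - 301} = \sqrt{- \frac{809850}{599}} = \frac{5 i \sqrt{19404006}}{599}$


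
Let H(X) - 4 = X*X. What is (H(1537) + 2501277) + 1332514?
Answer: 6196164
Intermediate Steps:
H(X) = 4 + X² (H(X) = 4 + X*X = 4 + X²)
(H(1537) + 2501277) + 1332514 = ((4 + 1537²) + 2501277) + 1332514 = ((4 + 2362369) + 2501277) + 1332514 = (2362373 + 2501277) + 1332514 = 4863650 + 1332514 = 6196164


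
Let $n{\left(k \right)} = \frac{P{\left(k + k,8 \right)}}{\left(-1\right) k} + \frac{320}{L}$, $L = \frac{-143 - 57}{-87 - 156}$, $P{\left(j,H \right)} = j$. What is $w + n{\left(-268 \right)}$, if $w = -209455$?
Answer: $- \frac{1045341}{5} \approx -2.0907 \cdot 10^{5}$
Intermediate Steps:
$L = \frac{200}{243}$ ($L = - \frac{200}{-243} = \left(-200\right) \left(- \frac{1}{243}\right) = \frac{200}{243} \approx 0.82305$)
$n{\left(k \right)} = \frac{1934}{5}$ ($n{\left(k \right)} = \frac{k + k}{\left(-1\right) k} + \frac{320}{\frac{200}{243}} = 2 k \left(- \frac{1}{k}\right) + 320 \cdot \frac{243}{200} = -2 + \frac{1944}{5} = \frac{1934}{5}$)
$w + n{\left(-268 \right)} = -209455 + \frac{1934}{5} = - \frac{1045341}{5}$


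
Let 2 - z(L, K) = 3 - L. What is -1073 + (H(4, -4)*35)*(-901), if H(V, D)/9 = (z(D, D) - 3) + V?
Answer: 1134187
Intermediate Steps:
z(L, K) = -1 + L (z(L, K) = 2 - (3 - L) = 2 + (-3 + L) = -1 + L)
H(V, D) = -36 + 9*D + 9*V (H(V, D) = 9*(((-1 + D) - 3) + V) = 9*((-4 + D) + V) = 9*(-4 + D + V) = -36 + 9*D + 9*V)
-1073 + (H(4, -4)*35)*(-901) = -1073 + ((-36 + 9*(-4) + 9*4)*35)*(-901) = -1073 + ((-36 - 36 + 36)*35)*(-901) = -1073 - 36*35*(-901) = -1073 - 1260*(-901) = -1073 + 1135260 = 1134187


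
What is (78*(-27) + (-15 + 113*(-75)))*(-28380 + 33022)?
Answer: -49186632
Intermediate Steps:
(78*(-27) + (-15 + 113*(-75)))*(-28380 + 33022) = (-2106 + (-15 - 8475))*4642 = (-2106 - 8490)*4642 = -10596*4642 = -49186632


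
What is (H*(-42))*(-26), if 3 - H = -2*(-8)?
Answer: -14196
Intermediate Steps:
H = -13 (H = 3 - (-2)*(-8) = 3 - 1*16 = 3 - 16 = -13)
(H*(-42))*(-26) = -13*(-42)*(-26) = 546*(-26) = -14196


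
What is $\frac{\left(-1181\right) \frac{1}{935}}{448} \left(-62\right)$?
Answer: $\frac{36611}{209440} \approx 0.1748$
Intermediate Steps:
$\frac{\left(-1181\right) \frac{1}{935}}{448} \left(-62\right) = \left(-1181\right) \frac{1}{935} \cdot \frac{1}{448} \left(-62\right) = \left(- \frac{1181}{935}\right) \frac{1}{448} \left(-62\right) = \left(- \frac{1181}{418880}\right) \left(-62\right) = \frac{36611}{209440}$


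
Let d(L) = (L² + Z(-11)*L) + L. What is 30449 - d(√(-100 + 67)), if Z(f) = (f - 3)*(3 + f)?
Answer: 30482 - 113*I*√33 ≈ 30482.0 - 649.14*I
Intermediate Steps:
Z(f) = (-3 + f)*(3 + f)
d(L) = L² + 113*L (d(L) = (L² + (-9 + (-11)²)*L) + L = (L² + (-9 + 121)*L) + L = (L² + 112*L) + L = L² + 113*L)
30449 - d(√(-100 + 67)) = 30449 - √(-100 + 67)*(113 + √(-100 + 67)) = 30449 - √(-33)*(113 + √(-33)) = 30449 - I*√33*(113 + I*√33)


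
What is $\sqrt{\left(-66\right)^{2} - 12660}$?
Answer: $4 i \sqrt{519} \approx 91.126 i$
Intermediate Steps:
$\sqrt{\left(-66\right)^{2} - 12660} = \sqrt{4356 - 12660} = \sqrt{-8304} = 4 i \sqrt{519}$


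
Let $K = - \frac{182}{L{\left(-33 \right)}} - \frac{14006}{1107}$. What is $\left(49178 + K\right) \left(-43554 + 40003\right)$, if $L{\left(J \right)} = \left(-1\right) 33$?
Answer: $- \frac{2126174026498}{12177} \approx -1.7461 \cdot 10^{8}$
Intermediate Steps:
$L{\left(J \right)} = -33$
$K = - \frac{86908}{12177}$ ($K = - \frac{182}{-33} - \frac{14006}{1107} = \left(-182\right) \left(- \frac{1}{33}\right) - \frac{14006}{1107} = \frac{182}{33} - \frac{14006}{1107} = - \frac{86908}{12177} \approx -7.1371$)
$\left(49178 + K\right) \left(-43554 + 40003\right) = \left(49178 - \frac{86908}{12177}\right) \left(-43554 + 40003\right) = \frac{598753598}{12177} \left(-3551\right) = - \frac{2126174026498}{12177}$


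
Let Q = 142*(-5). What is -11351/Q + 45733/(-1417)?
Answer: -16386063/1006070 ≈ -16.287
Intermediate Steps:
Q = -710
-11351/Q + 45733/(-1417) = -11351/(-710) + 45733/(-1417) = -11351*(-1/710) + 45733*(-1/1417) = 11351/710 - 45733/1417 = -16386063/1006070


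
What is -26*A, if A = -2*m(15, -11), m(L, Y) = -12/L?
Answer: -208/5 ≈ -41.600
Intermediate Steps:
A = 8/5 (A = -(-24)/15 = -2*(-4/5) = 8/5 ≈ 1.6000)
-26*A = -26*8/5 = -208/5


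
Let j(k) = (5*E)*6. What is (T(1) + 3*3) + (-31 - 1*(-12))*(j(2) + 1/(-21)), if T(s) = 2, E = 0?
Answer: 250/21 ≈ 11.905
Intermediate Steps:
j(k) = 0 (j(k) = (5*0)*6 = 0*6 = 0)
(T(1) + 3*3) + (-31 - 1*(-12))*(j(2) + 1/(-21)) = (2 + 3*3) + (-31 - 1*(-12))*(0 + 1/(-21)) = (2 + 9) + (-31 + 12)*(0 - 1/21) = 11 - 19*(-1/21) = 11 + 19/21 = 250/21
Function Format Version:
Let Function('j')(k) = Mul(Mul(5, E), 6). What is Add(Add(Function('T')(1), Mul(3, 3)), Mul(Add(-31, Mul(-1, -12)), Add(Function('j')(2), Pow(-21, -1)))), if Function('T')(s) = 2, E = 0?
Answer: Rational(250, 21) ≈ 11.905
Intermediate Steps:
Function('j')(k) = 0 (Function('j')(k) = Mul(Mul(5, 0), 6) = Mul(0, 6) = 0)
Add(Add(Function('T')(1), Mul(3, 3)), Mul(Add(-31, Mul(-1, -12)), Add(Function('j')(2), Pow(-21, -1)))) = Add(Add(2, Mul(3, 3)), Mul(Add(-31, Mul(-1, -12)), Add(0, Pow(-21, -1)))) = Add(Add(2, 9), Mul(Add(-31, 12), Add(0, Rational(-1, 21)))) = Add(11, Mul(-19, Rational(-1, 21))) = Add(11, Rational(19, 21)) = Rational(250, 21)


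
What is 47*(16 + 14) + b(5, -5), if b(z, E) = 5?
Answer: 1415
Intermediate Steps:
47*(16 + 14) + b(5, -5) = 47*(16 + 14) + 5 = 47*30 + 5 = 1410 + 5 = 1415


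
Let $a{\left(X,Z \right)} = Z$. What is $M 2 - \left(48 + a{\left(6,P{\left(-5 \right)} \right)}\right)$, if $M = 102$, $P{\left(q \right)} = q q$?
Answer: $131$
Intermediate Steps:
$P{\left(q \right)} = q^{2}$
$M 2 - \left(48 + a{\left(6,P{\left(-5 \right)} \right)}\right) = 102 \cdot 2 - 73 = 204 - 73 = 131$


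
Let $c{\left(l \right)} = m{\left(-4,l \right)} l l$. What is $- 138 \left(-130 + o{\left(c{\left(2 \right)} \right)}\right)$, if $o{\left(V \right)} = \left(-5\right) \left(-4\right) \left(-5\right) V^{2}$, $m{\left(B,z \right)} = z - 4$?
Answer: $901140$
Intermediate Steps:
$m{\left(B,z \right)} = -4 + z$
$c{\left(l \right)} = l^{2} \left(-4 + l\right)$ ($c{\left(l \right)} = \left(-4 + l\right) l l = l \left(-4 + l\right) l = l^{2} \left(-4 + l\right)$)
$o{\left(V \right)} = - 100 V^{2}$ ($o{\left(V \right)} = 20 \left(-5\right) V^{2} = - 100 V^{2}$)
$- 138 \left(-130 + o{\left(c{\left(2 \right)} \right)}\right) = - 138 \left(-130 - 100 \left(2^{2} \left(-4 + 2\right)\right)^{2}\right) = - 138 \left(-130 - 100 \left(4 \left(-2\right)\right)^{2}\right) = - 138 \left(-130 - 100 \left(-8\right)^{2}\right) = - 138 \left(-130 - 6400\right) = \left(-138\right) \left(-6530\right) = 901140$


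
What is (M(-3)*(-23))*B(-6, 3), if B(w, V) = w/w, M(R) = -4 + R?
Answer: 161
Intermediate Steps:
B(w, V) = 1
(M(-3)*(-23))*B(-6, 3) = ((-4 - 3)*(-23))*1 = -7*(-23)*1 = 161*1 = 161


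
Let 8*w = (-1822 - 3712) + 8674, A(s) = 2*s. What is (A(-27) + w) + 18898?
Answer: 38473/2 ≈ 19237.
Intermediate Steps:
w = 785/2 (w = ((-1822 - 3712) + 8674)/8 = (-5534 + 8674)/8 = (⅛)*3140 = 785/2 ≈ 392.50)
(A(-27) + w) + 18898 = (2*(-27) + 785/2) + 18898 = (-54 + 785/2) + 18898 = 677/2 + 18898 = 38473/2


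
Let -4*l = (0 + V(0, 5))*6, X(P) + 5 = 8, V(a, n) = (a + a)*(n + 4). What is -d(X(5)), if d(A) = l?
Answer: 0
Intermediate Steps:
V(a, n) = 2*a*(4 + n) (V(a, n) = (2*a)*(4 + n) = 2*a*(4 + n))
X(P) = 3 (X(P) = -5 + 8 = 3)
l = 0 (l = -(0 + 2*0*(4 + 5))*6/4 = -(0 + 2*0*9)*6/4 = -(0 + 0)*6/4 = -0*6 = -¼*0 = 0)
d(A) = 0
-d(X(5)) = -1*0 = 0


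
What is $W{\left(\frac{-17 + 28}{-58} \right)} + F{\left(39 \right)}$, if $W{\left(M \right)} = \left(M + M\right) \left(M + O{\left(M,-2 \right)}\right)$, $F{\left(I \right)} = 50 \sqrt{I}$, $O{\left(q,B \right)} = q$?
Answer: $\frac{121}{841} + 50 \sqrt{39} \approx 312.39$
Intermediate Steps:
$W{\left(M \right)} = 4 M^{2}$ ($W{\left(M \right)} = \left(M + M\right) \left(M + M\right) = 2 M 2 M = 4 M^{2}$)
$W{\left(\frac{-17 + 28}{-58} \right)} + F{\left(39 \right)} = 4 \left(\frac{-17 + 28}{-58}\right)^{2} + 50 \sqrt{39} = 4 \left(11 \left(- \frac{1}{58}\right)\right)^{2} + 50 \sqrt{39} = 4 \left(- \frac{11}{58}\right)^{2} + 50 \sqrt{39} = 4 \cdot \frac{121}{3364} + 50 \sqrt{39} = \frac{121}{841} + 50 \sqrt{39}$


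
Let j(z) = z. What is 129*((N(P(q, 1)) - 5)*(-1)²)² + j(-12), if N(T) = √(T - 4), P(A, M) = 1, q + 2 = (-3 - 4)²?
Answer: 2826 - 1290*I*√3 ≈ 2826.0 - 2234.3*I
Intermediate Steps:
q = 47 (q = -2 + (-3 - 4)² = -2 + (-7)² = -2 + 49 = 47)
N(T) = √(-4 + T)
129*((N(P(q, 1)) - 5)*(-1)²)² + j(-12) = 129*((√(-4 + 1) - 5)*(-1)²)² - 12 = 129*((√(-3) - 5)*1)² - 12 = 129*((I*√3 - 5)*1)² - 12 = 129*((-5 + I*√3)*1)² - 12 = 129*(-5 + I*√3)² - 12 = -12 + 129*(-5 + I*√3)²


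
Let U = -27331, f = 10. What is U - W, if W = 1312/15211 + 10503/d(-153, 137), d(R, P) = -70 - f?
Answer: -807290027/29680 ≈ -27200.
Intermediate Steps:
d(R, P) = -80 (d(R, P) = -70 - 1*10 = -70 - 10 = -80)
W = -3894053/29680 (W = 1312/15211 + 10503/(-80) = 1312*(1/15211) + 10503*(-1/80) = 32/371 - 10503/80 = -3894053/29680 ≈ -131.20)
U - W = -27331 - 1*(-3894053/29680) = -27331 + 3894053/29680 = -807290027/29680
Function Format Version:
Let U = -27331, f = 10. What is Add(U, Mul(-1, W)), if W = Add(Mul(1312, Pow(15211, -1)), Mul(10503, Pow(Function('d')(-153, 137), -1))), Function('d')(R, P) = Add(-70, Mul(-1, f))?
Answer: Rational(-807290027, 29680) ≈ -27200.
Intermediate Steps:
Function('d')(R, P) = -80 (Function('d')(R, P) = Add(-70, Mul(-1, 10)) = Add(-70, -10) = -80)
W = Rational(-3894053, 29680) (W = Add(Mul(1312, Pow(15211, -1)), Mul(10503, Pow(-80, -1))) = Add(Mul(1312, Rational(1, 15211)), Mul(10503, Rational(-1, 80))) = Add(Rational(32, 371), Rational(-10503, 80)) = Rational(-3894053, 29680) ≈ -131.20)
Add(U, Mul(-1, W)) = Add(-27331, Mul(-1, Rational(-3894053, 29680))) = Add(-27331, Rational(3894053, 29680)) = Rational(-807290027, 29680)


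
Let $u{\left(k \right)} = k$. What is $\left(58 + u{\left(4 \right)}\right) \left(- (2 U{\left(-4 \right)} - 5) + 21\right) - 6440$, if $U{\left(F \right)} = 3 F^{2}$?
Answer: $-10780$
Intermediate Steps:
$\left(58 + u{\left(4 \right)}\right) \left(- (2 U{\left(-4 \right)} - 5) + 21\right) - 6440 = \left(58 + 4\right) \left(- (2 \cdot 3 \left(-4\right)^{2} - 5) + 21\right) - 6440 = 62 \left(- (2 \cdot 3 \cdot 16 - 5) + 21\right) - 6440 = 62 \left(- (2 \cdot 48 - 5) + 21\right) - 6440 = 62 \left(- (96 - 5) + 21\right) - 6440 = 62 \left(\left(-1\right) 91 + 21\right) - 6440 = 62 \left(-91 + 21\right) - 6440 = 62 \left(-70\right) - 6440 = -4340 - 6440 = -10780$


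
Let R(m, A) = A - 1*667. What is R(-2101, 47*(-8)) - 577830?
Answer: -578873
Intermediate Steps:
R(m, A) = -667 + A (R(m, A) = A - 667 = -667 + A)
R(-2101, 47*(-8)) - 577830 = (-667 + 47*(-8)) - 577830 = (-667 - 376) - 577830 = -1043 - 577830 = -578873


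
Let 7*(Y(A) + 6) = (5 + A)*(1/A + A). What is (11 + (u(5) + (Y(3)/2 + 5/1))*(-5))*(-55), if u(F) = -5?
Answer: -19030/21 ≈ -906.19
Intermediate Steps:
Y(A) = -6 + (5 + A)*(A + 1/A)/7 (Y(A) = -6 + ((5 + A)*(1/A + A))/7 = -6 + ((5 + A)*(A + 1/A))/7 = -6 + (5 + A)*(A + 1/A)/7)
(11 + (u(5) + (Y(3)/2 + 5/1))*(-5))*(-55) = (11 + (-5 + (((1/7)*(5 + 3*(-41 + 3**2 + 5*3))/3)/2 + 5/1))*(-5))*(-55) = (11 + (-5 + (((1/7)*(1/3)*(5 + 3*(-41 + 9 + 15)))*(1/2) + 5*1))*(-5))*(-55) = (11 + (-5 + (((1/7)*(1/3)*(5 + 3*(-17)))*(1/2) + 5))*(-5))*(-55) = (11 + (-5 + (((1/7)*(1/3)*(5 - 51))*(1/2) + 5))*(-5))*(-55) = (11 + (-5 + (((1/7)*(1/3)*(-46))*(1/2) + 5))*(-5))*(-55) = (11 + (-5 + (-46/21*1/2 + 5))*(-5))*(-55) = (11 + (-5 + (-23/21 + 5))*(-5))*(-55) = (11 + (-5 + 82/21)*(-5))*(-55) = (11 - 23/21*(-5))*(-55) = (11 + 115/21)*(-55) = (346/21)*(-55) = -19030/21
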